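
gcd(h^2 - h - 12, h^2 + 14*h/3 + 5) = h + 3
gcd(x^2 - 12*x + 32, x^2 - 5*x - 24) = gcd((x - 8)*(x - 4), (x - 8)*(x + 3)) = x - 8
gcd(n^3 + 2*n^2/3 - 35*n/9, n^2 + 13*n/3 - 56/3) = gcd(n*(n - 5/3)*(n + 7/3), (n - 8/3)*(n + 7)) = 1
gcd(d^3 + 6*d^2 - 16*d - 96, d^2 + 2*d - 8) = d + 4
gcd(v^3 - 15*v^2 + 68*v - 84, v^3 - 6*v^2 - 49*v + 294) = v^2 - 13*v + 42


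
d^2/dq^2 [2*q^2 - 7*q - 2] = 4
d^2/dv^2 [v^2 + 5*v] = 2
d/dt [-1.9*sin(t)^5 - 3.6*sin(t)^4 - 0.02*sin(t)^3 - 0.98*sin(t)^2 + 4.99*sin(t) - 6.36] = (-9.5*sin(t)^4 - 14.4*sin(t)^3 - 0.06*sin(t)^2 - 1.96*sin(t) + 4.99)*cos(t)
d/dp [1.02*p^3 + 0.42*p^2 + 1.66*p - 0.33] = 3.06*p^2 + 0.84*p + 1.66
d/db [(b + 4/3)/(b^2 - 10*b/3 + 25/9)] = 9*(-3*b - 13)/(27*b^3 - 135*b^2 + 225*b - 125)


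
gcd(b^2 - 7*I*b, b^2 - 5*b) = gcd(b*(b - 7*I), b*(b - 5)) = b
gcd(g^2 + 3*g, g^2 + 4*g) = g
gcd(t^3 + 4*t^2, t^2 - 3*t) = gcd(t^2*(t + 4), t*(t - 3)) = t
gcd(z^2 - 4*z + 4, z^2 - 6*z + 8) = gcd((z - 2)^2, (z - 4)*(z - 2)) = z - 2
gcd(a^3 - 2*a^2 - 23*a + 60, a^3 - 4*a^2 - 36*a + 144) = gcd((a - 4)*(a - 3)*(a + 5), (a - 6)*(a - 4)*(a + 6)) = a - 4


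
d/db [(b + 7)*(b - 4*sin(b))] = b - (b + 7)*(4*cos(b) - 1) - 4*sin(b)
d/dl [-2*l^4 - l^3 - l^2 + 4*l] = -8*l^3 - 3*l^2 - 2*l + 4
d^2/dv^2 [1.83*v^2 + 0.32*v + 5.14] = 3.66000000000000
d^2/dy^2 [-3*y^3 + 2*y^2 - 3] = 4 - 18*y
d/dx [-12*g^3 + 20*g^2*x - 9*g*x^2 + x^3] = 20*g^2 - 18*g*x + 3*x^2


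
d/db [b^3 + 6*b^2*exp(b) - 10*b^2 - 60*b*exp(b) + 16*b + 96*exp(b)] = 6*b^2*exp(b) + 3*b^2 - 48*b*exp(b) - 20*b + 36*exp(b) + 16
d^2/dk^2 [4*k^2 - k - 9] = 8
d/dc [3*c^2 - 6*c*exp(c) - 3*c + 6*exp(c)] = -6*c*exp(c) + 6*c - 3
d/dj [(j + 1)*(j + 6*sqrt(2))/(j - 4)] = (j^2 - 8*j - 30*sqrt(2) - 4)/(j^2 - 8*j + 16)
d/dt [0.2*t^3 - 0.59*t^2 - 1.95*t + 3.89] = 0.6*t^2 - 1.18*t - 1.95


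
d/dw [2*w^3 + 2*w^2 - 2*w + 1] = 6*w^2 + 4*w - 2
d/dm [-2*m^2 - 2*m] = -4*m - 2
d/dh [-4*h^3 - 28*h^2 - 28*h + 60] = -12*h^2 - 56*h - 28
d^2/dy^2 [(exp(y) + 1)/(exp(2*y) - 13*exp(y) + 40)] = (exp(4*y) + 17*exp(3*y) - 279*exp(2*y) + 529*exp(y) + 2120)*exp(y)/(exp(6*y) - 39*exp(5*y) + 627*exp(4*y) - 5317*exp(3*y) + 25080*exp(2*y) - 62400*exp(y) + 64000)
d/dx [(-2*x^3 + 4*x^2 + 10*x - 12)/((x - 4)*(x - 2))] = 2*(-x^4 + 12*x^3 - 41*x^2 + 44*x + 4)/(x^4 - 12*x^3 + 52*x^2 - 96*x + 64)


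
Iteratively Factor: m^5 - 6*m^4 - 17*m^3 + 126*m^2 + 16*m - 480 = (m - 4)*(m^4 - 2*m^3 - 25*m^2 + 26*m + 120) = (m - 5)*(m - 4)*(m^3 + 3*m^2 - 10*m - 24) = (m - 5)*(m - 4)*(m + 4)*(m^2 - m - 6) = (m - 5)*(m - 4)*(m + 2)*(m + 4)*(m - 3)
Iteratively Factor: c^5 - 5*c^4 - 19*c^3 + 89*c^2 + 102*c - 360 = (c + 3)*(c^4 - 8*c^3 + 5*c^2 + 74*c - 120) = (c - 2)*(c + 3)*(c^3 - 6*c^2 - 7*c + 60) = (c - 4)*(c - 2)*(c + 3)*(c^2 - 2*c - 15) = (c - 4)*(c - 2)*(c + 3)^2*(c - 5)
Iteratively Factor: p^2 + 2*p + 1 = (p + 1)*(p + 1)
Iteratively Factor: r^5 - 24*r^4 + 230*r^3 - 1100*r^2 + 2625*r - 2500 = (r - 5)*(r^4 - 19*r^3 + 135*r^2 - 425*r + 500) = (r - 5)^2*(r^3 - 14*r^2 + 65*r - 100) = (r - 5)^3*(r^2 - 9*r + 20) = (r - 5)^4*(r - 4)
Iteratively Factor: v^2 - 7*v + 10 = (v - 5)*(v - 2)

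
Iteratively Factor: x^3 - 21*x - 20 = (x + 1)*(x^2 - x - 20) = (x + 1)*(x + 4)*(x - 5)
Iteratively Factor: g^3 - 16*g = (g)*(g^2 - 16) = g*(g - 4)*(g + 4)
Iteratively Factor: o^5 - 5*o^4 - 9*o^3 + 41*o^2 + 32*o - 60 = (o - 3)*(o^4 - 2*o^3 - 15*o^2 - 4*o + 20) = (o - 3)*(o + 2)*(o^3 - 4*o^2 - 7*o + 10) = (o - 3)*(o - 1)*(o + 2)*(o^2 - 3*o - 10) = (o - 3)*(o - 1)*(o + 2)^2*(o - 5)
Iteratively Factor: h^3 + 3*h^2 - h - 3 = (h - 1)*(h^2 + 4*h + 3) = (h - 1)*(h + 3)*(h + 1)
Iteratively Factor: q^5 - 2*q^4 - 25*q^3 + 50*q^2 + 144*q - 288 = (q - 2)*(q^4 - 25*q^2 + 144) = (q - 2)*(q + 4)*(q^3 - 4*q^2 - 9*q + 36) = (q - 4)*(q - 2)*(q + 4)*(q^2 - 9) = (q - 4)*(q - 3)*(q - 2)*(q + 4)*(q + 3)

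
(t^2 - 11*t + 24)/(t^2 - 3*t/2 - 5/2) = 2*(-t^2 + 11*t - 24)/(-2*t^2 + 3*t + 5)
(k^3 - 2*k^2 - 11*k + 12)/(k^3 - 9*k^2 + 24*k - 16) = (k + 3)/(k - 4)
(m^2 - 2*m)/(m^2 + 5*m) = (m - 2)/(m + 5)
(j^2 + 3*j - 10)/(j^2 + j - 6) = (j + 5)/(j + 3)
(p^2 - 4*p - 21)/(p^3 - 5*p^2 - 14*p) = (p + 3)/(p*(p + 2))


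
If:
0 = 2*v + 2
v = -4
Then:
No Solution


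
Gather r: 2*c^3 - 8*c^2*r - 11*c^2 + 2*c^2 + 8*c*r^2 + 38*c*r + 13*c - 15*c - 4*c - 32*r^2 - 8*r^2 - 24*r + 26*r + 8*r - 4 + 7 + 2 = 2*c^3 - 9*c^2 - 6*c + r^2*(8*c - 40) + r*(-8*c^2 + 38*c + 10) + 5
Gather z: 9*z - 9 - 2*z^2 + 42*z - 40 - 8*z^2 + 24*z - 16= -10*z^2 + 75*z - 65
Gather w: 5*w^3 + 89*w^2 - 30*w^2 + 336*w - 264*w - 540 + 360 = 5*w^3 + 59*w^2 + 72*w - 180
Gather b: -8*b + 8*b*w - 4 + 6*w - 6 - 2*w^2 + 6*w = b*(8*w - 8) - 2*w^2 + 12*w - 10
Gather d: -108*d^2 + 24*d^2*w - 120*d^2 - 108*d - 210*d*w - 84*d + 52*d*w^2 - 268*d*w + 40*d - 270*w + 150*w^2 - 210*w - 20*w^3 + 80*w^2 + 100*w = d^2*(24*w - 228) + d*(52*w^2 - 478*w - 152) - 20*w^3 + 230*w^2 - 380*w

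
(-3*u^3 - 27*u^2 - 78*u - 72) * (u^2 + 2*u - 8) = -3*u^5 - 33*u^4 - 108*u^3 - 12*u^2 + 480*u + 576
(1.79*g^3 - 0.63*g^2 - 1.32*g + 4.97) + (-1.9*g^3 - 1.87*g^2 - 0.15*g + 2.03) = -0.11*g^3 - 2.5*g^2 - 1.47*g + 7.0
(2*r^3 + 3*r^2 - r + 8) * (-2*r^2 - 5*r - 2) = -4*r^5 - 16*r^4 - 17*r^3 - 17*r^2 - 38*r - 16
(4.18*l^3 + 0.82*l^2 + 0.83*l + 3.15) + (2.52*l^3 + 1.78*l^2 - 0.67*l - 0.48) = 6.7*l^3 + 2.6*l^2 + 0.16*l + 2.67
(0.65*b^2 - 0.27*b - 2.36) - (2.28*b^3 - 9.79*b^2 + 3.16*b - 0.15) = -2.28*b^3 + 10.44*b^2 - 3.43*b - 2.21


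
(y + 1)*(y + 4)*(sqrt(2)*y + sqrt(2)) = sqrt(2)*y^3 + 6*sqrt(2)*y^2 + 9*sqrt(2)*y + 4*sqrt(2)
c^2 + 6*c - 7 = (c - 1)*(c + 7)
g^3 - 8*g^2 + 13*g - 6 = (g - 6)*(g - 1)^2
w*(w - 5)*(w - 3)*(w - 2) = w^4 - 10*w^3 + 31*w^2 - 30*w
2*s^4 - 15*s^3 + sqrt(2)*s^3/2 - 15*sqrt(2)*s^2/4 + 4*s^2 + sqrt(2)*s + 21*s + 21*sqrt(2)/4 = (s - 7)*(s - 3/2)*(sqrt(2)*s + 1/2)*(sqrt(2)*s + sqrt(2))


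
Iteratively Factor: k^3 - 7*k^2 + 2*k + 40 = (k - 5)*(k^2 - 2*k - 8) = (k - 5)*(k - 4)*(k + 2)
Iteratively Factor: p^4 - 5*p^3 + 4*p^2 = (p - 1)*(p^3 - 4*p^2) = p*(p - 1)*(p^2 - 4*p) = p^2*(p - 1)*(p - 4)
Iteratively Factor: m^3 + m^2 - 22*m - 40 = (m + 4)*(m^2 - 3*m - 10) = (m + 2)*(m + 4)*(m - 5)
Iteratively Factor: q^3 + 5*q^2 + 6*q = (q + 3)*(q^2 + 2*q) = q*(q + 3)*(q + 2)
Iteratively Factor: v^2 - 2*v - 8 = (v + 2)*(v - 4)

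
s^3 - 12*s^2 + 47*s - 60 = (s - 5)*(s - 4)*(s - 3)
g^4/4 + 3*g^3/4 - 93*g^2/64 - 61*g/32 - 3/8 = (g/4 + 1)*(g - 2)*(g + 1/4)*(g + 3/4)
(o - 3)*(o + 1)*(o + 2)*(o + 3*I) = o^4 + 3*I*o^3 - 7*o^2 - 6*o - 21*I*o - 18*I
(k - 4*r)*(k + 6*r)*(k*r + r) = k^3*r + 2*k^2*r^2 + k^2*r - 24*k*r^3 + 2*k*r^2 - 24*r^3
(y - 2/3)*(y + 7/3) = y^2 + 5*y/3 - 14/9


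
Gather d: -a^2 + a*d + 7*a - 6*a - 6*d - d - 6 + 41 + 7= -a^2 + a + d*(a - 7) + 42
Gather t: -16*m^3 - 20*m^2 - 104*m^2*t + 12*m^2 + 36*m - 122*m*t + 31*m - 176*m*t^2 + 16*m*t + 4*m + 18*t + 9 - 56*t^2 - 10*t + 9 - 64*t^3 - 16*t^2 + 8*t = -16*m^3 - 8*m^2 + 71*m - 64*t^3 + t^2*(-176*m - 72) + t*(-104*m^2 - 106*m + 16) + 18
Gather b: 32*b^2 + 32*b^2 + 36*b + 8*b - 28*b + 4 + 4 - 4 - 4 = 64*b^2 + 16*b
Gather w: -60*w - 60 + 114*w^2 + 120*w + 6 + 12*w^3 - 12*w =12*w^3 + 114*w^2 + 48*w - 54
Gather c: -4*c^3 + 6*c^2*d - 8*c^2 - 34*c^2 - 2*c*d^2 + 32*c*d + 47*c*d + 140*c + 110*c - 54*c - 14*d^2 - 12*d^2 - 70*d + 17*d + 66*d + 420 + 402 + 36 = -4*c^3 + c^2*(6*d - 42) + c*(-2*d^2 + 79*d + 196) - 26*d^2 + 13*d + 858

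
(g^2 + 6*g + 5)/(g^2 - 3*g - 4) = (g + 5)/(g - 4)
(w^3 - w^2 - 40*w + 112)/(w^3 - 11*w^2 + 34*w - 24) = (w^2 + 3*w - 28)/(w^2 - 7*w + 6)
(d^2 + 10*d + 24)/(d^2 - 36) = (d + 4)/(d - 6)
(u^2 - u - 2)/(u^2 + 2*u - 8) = (u + 1)/(u + 4)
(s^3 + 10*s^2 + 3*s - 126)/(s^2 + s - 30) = (s^2 + 4*s - 21)/(s - 5)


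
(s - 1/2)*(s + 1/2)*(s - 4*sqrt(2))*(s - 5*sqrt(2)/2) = s^4 - 13*sqrt(2)*s^3/2 + 79*s^2/4 + 13*sqrt(2)*s/8 - 5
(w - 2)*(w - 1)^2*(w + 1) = w^4 - 3*w^3 + w^2 + 3*w - 2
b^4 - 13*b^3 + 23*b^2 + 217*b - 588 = (b - 7)^2*(b - 3)*(b + 4)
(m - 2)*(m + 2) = m^2 - 4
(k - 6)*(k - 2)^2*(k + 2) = k^4 - 8*k^3 + 8*k^2 + 32*k - 48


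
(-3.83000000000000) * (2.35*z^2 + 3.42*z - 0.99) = -9.0005*z^2 - 13.0986*z + 3.7917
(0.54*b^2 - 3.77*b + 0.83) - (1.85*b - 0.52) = 0.54*b^2 - 5.62*b + 1.35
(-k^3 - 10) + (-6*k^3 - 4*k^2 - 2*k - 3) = -7*k^3 - 4*k^2 - 2*k - 13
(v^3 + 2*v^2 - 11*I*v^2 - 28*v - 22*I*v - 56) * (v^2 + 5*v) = v^5 + 7*v^4 - 11*I*v^4 - 18*v^3 - 77*I*v^3 - 196*v^2 - 110*I*v^2 - 280*v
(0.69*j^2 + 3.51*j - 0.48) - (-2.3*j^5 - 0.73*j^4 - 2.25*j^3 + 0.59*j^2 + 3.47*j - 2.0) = 2.3*j^5 + 0.73*j^4 + 2.25*j^3 + 0.1*j^2 + 0.0399999999999996*j + 1.52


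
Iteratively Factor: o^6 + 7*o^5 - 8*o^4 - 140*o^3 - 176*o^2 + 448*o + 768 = (o - 2)*(o^5 + 9*o^4 + 10*o^3 - 120*o^2 - 416*o - 384) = (o - 2)*(o + 2)*(o^4 + 7*o^3 - 4*o^2 - 112*o - 192) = (o - 2)*(o + 2)*(o + 3)*(o^3 + 4*o^2 - 16*o - 64) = (o - 2)*(o + 2)*(o + 3)*(o + 4)*(o^2 - 16) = (o - 4)*(o - 2)*(o + 2)*(o + 3)*(o + 4)*(o + 4)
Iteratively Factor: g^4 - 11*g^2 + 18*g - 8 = (g + 4)*(g^3 - 4*g^2 + 5*g - 2) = (g - 1)*(g + 4)*(g^2 - 3*g + 2) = (g - 1)^2*(g + 4)*(g - 2)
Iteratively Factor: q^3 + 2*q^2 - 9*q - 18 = (q + 2)*(q^2 - 9) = (q - 3)*(q + 2)*(q + 3)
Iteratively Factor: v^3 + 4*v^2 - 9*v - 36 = (v - 3)*(v^2 + 7*v + 12) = (v - 3)*(v + 3)*(v + 4)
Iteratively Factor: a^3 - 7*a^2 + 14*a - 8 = (a - 4)*(a^2 - 3*a + 2) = (a - 4)*(a - 1)*(a - 2)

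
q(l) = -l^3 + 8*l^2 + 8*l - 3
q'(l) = -3*l^2 + 16*l + 8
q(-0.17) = -4.12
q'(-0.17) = 5.19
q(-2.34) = 34.90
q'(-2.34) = -45.87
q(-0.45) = -4.89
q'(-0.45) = 0.19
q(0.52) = 3.18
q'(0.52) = 15.51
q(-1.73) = 12.28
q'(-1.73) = -28.66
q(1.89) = 33.95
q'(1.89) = 27.52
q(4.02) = 93.48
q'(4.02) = 23.84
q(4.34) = 100.66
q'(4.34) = 20.93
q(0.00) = -3.00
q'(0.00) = 8.00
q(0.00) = -3.00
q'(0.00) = 8.00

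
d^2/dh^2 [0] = 0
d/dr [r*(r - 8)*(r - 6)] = 3*r^2 - 28*r + 48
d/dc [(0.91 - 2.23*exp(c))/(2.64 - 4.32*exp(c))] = -1.956*exp(c)/(4.32*exp(c) - 2.64)^2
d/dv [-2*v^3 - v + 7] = -6*v^2 - 1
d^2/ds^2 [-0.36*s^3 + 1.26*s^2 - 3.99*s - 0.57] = 2.52 - 2.16*s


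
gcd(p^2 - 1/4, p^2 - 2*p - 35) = 1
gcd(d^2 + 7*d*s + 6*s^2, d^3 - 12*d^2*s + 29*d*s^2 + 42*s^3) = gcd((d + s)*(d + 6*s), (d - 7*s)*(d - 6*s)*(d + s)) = d + s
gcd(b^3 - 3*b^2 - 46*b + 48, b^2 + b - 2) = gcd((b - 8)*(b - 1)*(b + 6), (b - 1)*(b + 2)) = b - 1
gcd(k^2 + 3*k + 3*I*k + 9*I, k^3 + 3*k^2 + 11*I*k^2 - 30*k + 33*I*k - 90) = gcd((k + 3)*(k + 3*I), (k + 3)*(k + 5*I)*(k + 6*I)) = k + 3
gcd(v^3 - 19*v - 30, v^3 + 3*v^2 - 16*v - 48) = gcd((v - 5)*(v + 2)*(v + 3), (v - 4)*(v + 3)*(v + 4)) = v + 3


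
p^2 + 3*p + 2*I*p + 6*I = (p + 3)*(p + 2*I)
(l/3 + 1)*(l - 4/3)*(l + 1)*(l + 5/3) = l^4/3 + 13*l^3/9 + 19*l^2/27 - 71*l/27 - 20/9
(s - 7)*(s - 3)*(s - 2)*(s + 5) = s^4 - 7*s^3 - 19*s^2 + 163*s - 210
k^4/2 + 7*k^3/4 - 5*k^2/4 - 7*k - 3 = (k/2 + 1)*(k - 2)*(k + 1/2)*(k + 3)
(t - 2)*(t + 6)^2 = t^3 + 10*t^2 + 12*t - 72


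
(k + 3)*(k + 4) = k^2 + 7*k + 12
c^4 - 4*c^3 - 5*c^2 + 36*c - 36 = (c - 3)*(c - 2)^2*(c + 3)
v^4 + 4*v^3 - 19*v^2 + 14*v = v*(v - 2)*(v - 1)*(v + 7)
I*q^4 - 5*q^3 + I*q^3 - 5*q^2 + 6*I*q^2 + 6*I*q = q*(q - I)*(q + 6*I)*(I*q + I)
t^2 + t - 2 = (t - 1)*(t + 2)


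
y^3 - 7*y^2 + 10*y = y*(y - 5)*(y - 2)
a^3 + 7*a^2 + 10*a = a*(a + 2)*(a + 5)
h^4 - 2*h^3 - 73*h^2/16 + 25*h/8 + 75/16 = (h - 3)*(h - 5/4)*(h + 1)*(h + 5/4)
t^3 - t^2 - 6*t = t*(t - 3)*(t + 2)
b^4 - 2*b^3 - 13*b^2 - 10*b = b*(b - 5)*(b + 1)*(b + 2)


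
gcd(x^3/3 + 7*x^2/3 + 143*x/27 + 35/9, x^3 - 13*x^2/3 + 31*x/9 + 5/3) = 1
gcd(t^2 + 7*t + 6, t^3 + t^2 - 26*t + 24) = t + 6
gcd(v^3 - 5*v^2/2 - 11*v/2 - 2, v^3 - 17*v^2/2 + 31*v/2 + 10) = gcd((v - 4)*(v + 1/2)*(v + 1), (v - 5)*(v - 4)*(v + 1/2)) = v^2 - 7*v/2 - 2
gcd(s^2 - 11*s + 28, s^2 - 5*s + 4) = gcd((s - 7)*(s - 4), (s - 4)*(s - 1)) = s - 4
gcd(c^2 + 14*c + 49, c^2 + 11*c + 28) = c + 7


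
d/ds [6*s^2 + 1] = 12*s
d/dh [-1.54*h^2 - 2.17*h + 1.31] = -3.08*h - 2.17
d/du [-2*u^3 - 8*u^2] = 2*u*(-3*u - 8)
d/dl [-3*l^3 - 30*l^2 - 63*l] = -9*l^2 - 60*l - 63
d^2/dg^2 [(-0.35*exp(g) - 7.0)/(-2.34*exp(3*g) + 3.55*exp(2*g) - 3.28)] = (7.66584*exp(6*g) + 336.24045*exp(5*g) - 635.228125*exp(4*g) + 317.94784*exp(3*g) - 459.0852*exp(2*g) + 326.032*exp(g) + 3.76544)*exp(g)/(12.812904*exp(9*g) - 58.31514*exp(8*g) + 88.46955*exp(7*g) + 9.141029*exp(6*g) - 163.48176*exp(5*g) + 124.0086*exp(4*g) + 75.523968*exp(3*g) - 114.57696*exp(2*g) + 35.287552)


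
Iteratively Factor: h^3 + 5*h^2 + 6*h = (h + 2)*(h^2 + 3*h) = h*(h + 2)*(h + 3)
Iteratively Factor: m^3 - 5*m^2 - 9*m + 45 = (m + 3)*(m^2 - 8*m + 15) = (m - 3)*(m + 3)*(m - 5)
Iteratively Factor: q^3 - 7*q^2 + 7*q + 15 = (q + 1)*(q^2 - 8*q + 15) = (q - 3)*(q + 1)*(q - 5)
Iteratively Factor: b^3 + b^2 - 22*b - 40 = (b - 5)*(b^2 + 6*b + 8) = (b - 5)*(b + 4)*(b + 2)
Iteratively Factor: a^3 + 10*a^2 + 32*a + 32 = (a + 2)*(a^2 + 8*a + 16) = (a + 2)*(a + 4)*(a + 4)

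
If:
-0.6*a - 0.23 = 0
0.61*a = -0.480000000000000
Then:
No Solution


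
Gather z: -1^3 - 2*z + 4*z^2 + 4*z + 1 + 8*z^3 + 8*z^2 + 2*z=8*z^3 + 12*z^2 + 4*z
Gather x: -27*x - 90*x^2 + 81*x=-90*x^2 + 54*x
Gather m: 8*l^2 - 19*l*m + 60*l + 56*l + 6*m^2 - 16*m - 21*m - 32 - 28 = 8*l^2 + 116*l + 6*m^2 + m*(-19*l - 37) - 60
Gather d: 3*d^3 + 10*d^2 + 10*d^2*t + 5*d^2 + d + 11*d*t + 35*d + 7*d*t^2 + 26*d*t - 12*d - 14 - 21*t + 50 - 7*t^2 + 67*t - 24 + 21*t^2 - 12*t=3*d^3 + d^2*(10*t + 15) + d*(7*t^2 + 37*t + 24) + 14*t^2 + 34*t + 12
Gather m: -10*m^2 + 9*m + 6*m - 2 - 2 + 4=-10*m^2 + 15*m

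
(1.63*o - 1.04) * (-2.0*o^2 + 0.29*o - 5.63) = -3.26*o^3 + 2.5527*o^2 - 9.4785*o + 5.8552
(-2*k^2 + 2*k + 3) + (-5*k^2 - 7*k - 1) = -7*k^2 - 5*k + 2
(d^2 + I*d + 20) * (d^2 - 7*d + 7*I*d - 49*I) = d^4 - 7*d^3 + 8*I*d^3 + 13*d^2 - 56*I*d^2 - 91*d + 140*I*d - 980*I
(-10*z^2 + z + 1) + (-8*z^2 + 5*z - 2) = -18*z^2 + 6*z - 1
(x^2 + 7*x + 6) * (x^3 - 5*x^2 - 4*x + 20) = x^5 + 2*x^4 - 33*x^3 - 38*x^2 + 116*x + 120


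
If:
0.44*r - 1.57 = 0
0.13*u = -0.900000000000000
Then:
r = 3.57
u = -6.92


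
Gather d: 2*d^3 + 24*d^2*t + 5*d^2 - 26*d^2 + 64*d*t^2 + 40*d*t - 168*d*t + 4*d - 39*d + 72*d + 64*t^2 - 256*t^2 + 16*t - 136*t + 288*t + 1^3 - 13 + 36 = 2*d^3 + d^2*(24*t - 21) + d*(64*t^2 - 128*t + 37) - 192*t^2 + 168*t + 24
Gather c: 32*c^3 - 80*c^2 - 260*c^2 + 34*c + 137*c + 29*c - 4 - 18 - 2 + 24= 32*c^3 - 340*c^2 + 200*c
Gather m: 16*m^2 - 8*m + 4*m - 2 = 16*m^2 - 4*m - 2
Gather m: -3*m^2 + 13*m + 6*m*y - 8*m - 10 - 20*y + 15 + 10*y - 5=-3*m^2 + m*(6*y + 5) - 10*y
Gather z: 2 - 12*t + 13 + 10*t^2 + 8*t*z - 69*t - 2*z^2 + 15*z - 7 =10*t^2 - 81*t - 2*z^2 + z*(8*t + 15) + 8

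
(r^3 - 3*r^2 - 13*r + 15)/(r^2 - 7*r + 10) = (r^2 + 2*r - 3)/(r - 2)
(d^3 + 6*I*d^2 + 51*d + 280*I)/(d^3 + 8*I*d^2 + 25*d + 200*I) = (d - 7*I)/(d - 5*I)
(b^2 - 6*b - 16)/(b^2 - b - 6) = (b - 8)/(b - 3)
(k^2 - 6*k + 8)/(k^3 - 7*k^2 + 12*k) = (k - 2)/(k*(k - 3))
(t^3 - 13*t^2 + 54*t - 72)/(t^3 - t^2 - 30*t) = (t^2 - 7*t + 12)/(t*(t + 5))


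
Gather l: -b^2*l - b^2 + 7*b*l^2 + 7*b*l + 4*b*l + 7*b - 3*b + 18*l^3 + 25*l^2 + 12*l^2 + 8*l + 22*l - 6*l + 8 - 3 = -b^2 + 4*b + 18*l^3 + l^2*(7*b + 37) + l*(-b^2 + 11*b + 24) + 5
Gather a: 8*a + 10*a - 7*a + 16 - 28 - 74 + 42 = 11*a - 44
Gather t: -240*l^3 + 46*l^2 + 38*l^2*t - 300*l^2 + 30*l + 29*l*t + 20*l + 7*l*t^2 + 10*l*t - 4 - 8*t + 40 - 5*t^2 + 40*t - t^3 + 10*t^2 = -240*l^3 - 254*l^2 + 50*l - t^3 + t^2*(7*l + 5) + t*(38*l^2 + 39*l + 32) + 36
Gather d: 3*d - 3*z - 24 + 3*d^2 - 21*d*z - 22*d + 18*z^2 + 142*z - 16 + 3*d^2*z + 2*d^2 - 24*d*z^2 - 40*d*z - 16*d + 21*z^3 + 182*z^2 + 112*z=d^2*(3*z + 5) + d*(-24*z^2 - 61*z - 35) + 21*z^3 + 200*z^2 + 251*z - 40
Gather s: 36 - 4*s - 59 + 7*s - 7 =3*s - 30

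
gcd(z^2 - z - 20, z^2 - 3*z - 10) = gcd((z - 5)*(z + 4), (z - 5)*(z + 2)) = z - 5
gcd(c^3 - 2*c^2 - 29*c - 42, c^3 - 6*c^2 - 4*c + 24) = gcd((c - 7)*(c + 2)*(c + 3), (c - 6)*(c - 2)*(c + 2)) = c + 2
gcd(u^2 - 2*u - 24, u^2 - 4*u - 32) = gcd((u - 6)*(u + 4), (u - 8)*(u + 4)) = u + 4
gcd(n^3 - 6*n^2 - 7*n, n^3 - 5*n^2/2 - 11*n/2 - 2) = n + 1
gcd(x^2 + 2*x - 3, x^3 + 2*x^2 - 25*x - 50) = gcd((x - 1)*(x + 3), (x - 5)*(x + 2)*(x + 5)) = 1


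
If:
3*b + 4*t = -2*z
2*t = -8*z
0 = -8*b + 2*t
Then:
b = 0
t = 0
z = 0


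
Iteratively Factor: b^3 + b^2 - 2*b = (b - 1)*(b^2 + 2*b) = (b - 1)*(b + 2)*(b)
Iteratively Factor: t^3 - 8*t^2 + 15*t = (t - 3)*(t^2 - 5*t) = t*(t - 3)*(t - 5)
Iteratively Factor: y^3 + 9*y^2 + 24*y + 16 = (y + 4)*(y^2 + 5*y + 4) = (y + 4)^2*(y + 1)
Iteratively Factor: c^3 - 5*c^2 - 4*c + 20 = (c + 2)*(c^2 - 7*c + 10) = (c - 5)*(c + 2)*(c - 2)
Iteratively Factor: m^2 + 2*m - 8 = (m + 4)*(m - 2)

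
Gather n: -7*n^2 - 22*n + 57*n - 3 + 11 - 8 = -7*n^2 + 35*n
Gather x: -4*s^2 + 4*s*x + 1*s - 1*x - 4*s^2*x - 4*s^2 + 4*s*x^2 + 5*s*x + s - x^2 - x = -8*s^2 + 2*s + x^2*(4*s - 1) + x*(-4*s^2 + 9*s - 2)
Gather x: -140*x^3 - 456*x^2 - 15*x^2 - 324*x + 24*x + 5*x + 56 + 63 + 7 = -140*x^3 - 471*x^2 - 295*x + 126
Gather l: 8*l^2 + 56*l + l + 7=8*l^2 + 57*l + 7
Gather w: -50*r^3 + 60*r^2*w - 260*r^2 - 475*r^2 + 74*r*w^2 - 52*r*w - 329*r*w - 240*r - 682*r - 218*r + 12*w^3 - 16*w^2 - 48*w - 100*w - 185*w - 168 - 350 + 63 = -50*r^3 - 735*r^2 - 1140*r + 12*w^3 + w^2*(74*r - 16) + w*(60*r^2 - 381*r - 333) - 455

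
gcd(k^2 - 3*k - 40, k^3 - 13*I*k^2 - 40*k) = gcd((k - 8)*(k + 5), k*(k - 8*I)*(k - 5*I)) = 1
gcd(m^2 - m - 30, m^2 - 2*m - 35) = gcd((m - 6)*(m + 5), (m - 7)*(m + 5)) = m + 5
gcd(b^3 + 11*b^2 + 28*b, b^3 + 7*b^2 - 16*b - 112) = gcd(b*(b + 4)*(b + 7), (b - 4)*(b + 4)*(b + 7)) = b^2 + 11*b + 28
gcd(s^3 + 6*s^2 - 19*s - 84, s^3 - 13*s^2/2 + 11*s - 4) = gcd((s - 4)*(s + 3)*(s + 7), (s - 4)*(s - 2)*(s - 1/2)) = s - 4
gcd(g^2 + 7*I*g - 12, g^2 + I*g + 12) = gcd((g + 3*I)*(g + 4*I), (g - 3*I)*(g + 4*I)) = g + 4*I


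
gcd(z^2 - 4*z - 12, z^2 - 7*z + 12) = 1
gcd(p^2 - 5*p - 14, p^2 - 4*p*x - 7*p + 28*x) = p - 7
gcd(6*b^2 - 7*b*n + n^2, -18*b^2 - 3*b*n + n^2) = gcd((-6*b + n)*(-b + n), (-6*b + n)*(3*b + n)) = 6*b - n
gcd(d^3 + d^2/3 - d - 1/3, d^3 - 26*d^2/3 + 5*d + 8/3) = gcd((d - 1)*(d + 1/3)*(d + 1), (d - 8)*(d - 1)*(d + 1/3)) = d^2 - 2*d/3 - 1/3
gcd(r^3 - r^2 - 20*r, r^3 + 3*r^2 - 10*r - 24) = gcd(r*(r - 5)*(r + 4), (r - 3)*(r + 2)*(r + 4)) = r + 4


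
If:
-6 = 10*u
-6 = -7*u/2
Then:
No Solution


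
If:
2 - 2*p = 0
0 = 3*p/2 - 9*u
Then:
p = 1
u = 1/6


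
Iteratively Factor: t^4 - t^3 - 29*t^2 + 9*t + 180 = (t + 4)*(t^3 - 5*t^2 - 9*t + 45) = (t - 5)*(t + 4)*(t^2 - 9) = (t - 5)*(t + 3)*(t + 4)*(t - 3)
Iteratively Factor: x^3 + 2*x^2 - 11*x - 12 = (x + 1)*(x^2 + x - 12) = (x + 1)*(x + 4)*(x - 3)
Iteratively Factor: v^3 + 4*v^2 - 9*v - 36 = (v + 3)*(v^2 + v - 12) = (v - 3)*(v + 3)*(v + 4)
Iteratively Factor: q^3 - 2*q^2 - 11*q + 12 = (q - 1)*(q^2 - q - 12) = (q - 1)*(q + 3)*(q - 4)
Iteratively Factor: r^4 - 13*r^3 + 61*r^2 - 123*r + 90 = (r - 5)*(r^3 - 8*r^2 + 21*r - 18) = (r - 5)*(r - 3)*(r^2 - 5*r + 6) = (r - 5)*(r - 3)^2*(r - 2)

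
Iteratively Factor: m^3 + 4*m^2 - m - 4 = (m - 1)*(m^2 + 5*m + 4) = (m - 1)*(m + 1)*(m + 4)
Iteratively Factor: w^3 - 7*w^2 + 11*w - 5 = (w - 1)*(w^2 - 6*w + 5) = (w - 1)^2*(w - 5)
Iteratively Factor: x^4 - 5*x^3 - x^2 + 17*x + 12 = (x + 1)*(x^3 - 6*x^2 + 5*x + 12) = (x - 4)*(x + 1)*(x^2 - 2*x - 3) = (x - 4)*(x + 1)^2*(x - 3)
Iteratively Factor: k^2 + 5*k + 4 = (k + 4)*(k + 1)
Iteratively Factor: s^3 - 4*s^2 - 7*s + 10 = (s - 5)*(s^2 + s - 2) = (s - 5)*(s - 1)*(s + 2)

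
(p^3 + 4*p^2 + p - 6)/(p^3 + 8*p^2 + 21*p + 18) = (p - 1)/(p + 3)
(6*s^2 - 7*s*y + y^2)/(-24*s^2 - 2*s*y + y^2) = (-s + y)/(4*s + y)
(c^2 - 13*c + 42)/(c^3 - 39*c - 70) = (c - 6)/(c^2 + 7*c + 10)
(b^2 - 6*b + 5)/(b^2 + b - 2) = (b - 5)/(b + 2)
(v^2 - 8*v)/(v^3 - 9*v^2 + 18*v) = (v - 8)/(v^2 - 9*v + 18)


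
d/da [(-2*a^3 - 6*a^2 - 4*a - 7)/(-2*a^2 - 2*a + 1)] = 2*(2*a^4 + 4*a^3 - a^2 - 20*a - 9)/(4*a^4 + 8*a^3 - 4*a + 1)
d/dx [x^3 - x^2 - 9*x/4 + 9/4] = 3*x^2 - 2*x - 9/4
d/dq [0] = 0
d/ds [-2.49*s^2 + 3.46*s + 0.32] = 3.46 - 4.98*s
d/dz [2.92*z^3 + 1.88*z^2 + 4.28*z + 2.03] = 8.76*z^2 + 3.76*z + 4.28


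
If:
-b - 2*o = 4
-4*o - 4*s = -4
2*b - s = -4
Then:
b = -2/3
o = -5/3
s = 8/3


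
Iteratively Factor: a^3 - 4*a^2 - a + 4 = (a - 1)*(a^2 - 3*a - 4) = (a - 4)*(a - 1)*(a + 1)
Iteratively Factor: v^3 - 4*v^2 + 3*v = (v - 3)*(v^2 - v) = v*(v - 3)*(v - 1)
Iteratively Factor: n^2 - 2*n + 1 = (n - 1)*(n - 1)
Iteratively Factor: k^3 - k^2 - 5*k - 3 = (k + 1)*(k^2 - 2*k - 3) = (k + 1)^2*(k - 3)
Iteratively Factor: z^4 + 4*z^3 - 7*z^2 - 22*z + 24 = (z + 4)*(z^3 - 7*z + 6) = (z - 2)*(z + 4)*(z^2 + 2*z - 3) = (z - 2)*(z + 3)*(z + 4)*(z - 1)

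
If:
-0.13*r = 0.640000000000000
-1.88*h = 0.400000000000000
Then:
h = -0.21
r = -4.92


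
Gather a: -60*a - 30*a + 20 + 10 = 30 - 90*a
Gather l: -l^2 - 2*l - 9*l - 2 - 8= -l^2 - 11*l - 10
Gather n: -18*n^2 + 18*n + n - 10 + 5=-18*n^2 + 19*n - 5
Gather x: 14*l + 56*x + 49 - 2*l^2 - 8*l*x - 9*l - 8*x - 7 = -2*l^2 + 5*l + x*(48 - 8*l) + 42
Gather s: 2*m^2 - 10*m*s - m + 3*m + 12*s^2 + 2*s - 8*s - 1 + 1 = 2*m^2 + 2*m + 12*s^2 + s*(-10*m - 6)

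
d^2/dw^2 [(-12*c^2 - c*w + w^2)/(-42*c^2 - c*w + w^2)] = c^2*(2580*c^2 - 180*c*w + 180*w^2)/(-74088*c^6 - 5292*c^5*w + 5166*c^4*w^2 + 251*c^3*w^3 - 123*c^2*w^4 - 3*c*w^5 + w^6)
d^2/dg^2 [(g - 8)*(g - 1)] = 2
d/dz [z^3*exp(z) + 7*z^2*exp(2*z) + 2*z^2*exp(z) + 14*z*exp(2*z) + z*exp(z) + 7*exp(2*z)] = (z^3 + 14*z^2*exp(z) + 5*z^2 + 42*z*exp(z) + 5*z + 28*exp(z) + 1)*exp(z)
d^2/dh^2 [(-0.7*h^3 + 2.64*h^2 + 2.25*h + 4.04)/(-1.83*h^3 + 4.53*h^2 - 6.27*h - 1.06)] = (-6.07633200000004*h^6 - 93.4013699999999*h^5 + 115.014402*h^4 + 478.635756*h^3 - 771.330672*h^2 + 675.406716*h - 332.471484)/(6.128487*h^9 - 45.511551*h^8 + 175.65255*h^7 - 394.176213*h^6 + 549.102186*h^5 - 396.030573*h^4 + 72.0167309999999*h^3 + 109.745298*h^2 + 21.134916*h + 1.191016)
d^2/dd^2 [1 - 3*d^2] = -6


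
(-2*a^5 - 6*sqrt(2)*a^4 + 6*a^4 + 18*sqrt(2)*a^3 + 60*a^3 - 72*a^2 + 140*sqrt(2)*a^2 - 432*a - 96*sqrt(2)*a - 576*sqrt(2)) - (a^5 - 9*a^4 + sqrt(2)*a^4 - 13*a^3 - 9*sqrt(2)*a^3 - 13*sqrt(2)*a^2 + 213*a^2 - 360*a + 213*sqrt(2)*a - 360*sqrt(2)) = -3*a^5 - 7*sqrt(2)*a^4 + 15*a^4 + 27*sqrt(2)*a^3 + 73*a^3 - 285*a^2 + 153*sqrt(2)*a^2 - 309*sqrt(2)*a - 72*a - 216*sqrt(2)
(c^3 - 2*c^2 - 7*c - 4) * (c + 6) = c^4 + 4*c^3 - 19*c^2 - 46*c - 24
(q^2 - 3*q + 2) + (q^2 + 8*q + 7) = 2*q^2 + 5*q + 9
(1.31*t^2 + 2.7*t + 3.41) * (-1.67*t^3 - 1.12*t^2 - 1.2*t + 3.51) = -2.1877*t^5 - 5.9762*t^4 - 10.2907*t^3 - 2.4611*t^2 + 5.385*t + 11.9691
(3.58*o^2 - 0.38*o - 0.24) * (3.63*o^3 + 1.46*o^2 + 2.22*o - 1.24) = 12.9954*o^5 + 3.8474*o^4 + 6.5216*o^3 - 5.6332*o^2 - 0.0616*o + 0.2976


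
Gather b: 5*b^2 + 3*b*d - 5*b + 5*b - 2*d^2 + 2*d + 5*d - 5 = 5*b^2 + 3*b*d - 2*d^2 + 7*d - 5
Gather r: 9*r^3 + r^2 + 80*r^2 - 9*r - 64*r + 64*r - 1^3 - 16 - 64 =9*r^3 + 81*r^2 - 9*r - 81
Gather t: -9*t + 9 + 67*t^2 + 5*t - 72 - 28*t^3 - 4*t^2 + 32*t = -28*t^3 + 63*t^2 + 28*t - 63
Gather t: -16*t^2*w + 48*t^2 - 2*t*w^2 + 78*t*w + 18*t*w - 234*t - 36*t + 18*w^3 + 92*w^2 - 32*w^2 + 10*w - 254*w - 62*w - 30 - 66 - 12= t^2*(48 - 16*w) + t*(-2*w^2 + 96*w - 270) + 18*w^3 + 60*w^2 - 306*w - 108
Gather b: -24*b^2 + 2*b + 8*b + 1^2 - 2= -24*b^2 + 10*b - 1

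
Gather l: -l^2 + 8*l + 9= -l^2 + 8*l + 9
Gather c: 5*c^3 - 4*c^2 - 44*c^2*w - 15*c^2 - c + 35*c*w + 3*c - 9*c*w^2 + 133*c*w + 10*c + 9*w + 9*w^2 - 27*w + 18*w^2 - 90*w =5*c^3 + c^2*(-44*w - 19) + c*(-9*w^2 + 168*w + 12) + 27*w^2 - 108*w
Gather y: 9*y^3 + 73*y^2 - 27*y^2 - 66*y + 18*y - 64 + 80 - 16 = 9*y^3 + 46*y^2 - 48*y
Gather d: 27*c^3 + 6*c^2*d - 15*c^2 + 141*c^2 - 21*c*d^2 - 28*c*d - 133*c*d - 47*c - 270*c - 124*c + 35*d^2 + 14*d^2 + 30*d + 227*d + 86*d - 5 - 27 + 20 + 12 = 27*c^3 + 126*c^2 - 441*c + d^2*(49 - 21*c) + d*(6*c^2 - 161*c + 343)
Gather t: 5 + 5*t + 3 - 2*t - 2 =3*t + 6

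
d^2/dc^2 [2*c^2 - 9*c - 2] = 4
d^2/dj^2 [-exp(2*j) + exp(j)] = (1 - 4*exp(j))*exp(j)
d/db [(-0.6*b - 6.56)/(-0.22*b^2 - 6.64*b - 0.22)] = (0.132*b^2 + 3.984*b - (0.44*b + 6.64)*(0.6*b + 6.56) + 0.132)/(0.22*b^2 + 6.64*b + 0.22)^2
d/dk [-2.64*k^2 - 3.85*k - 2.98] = -5.28*k - 3.85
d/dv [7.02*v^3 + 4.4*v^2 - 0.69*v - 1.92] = 21.06*v^2 + 8.8*v - 0.69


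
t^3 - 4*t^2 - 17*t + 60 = (t - 5)*(t - 3)*(t + 4)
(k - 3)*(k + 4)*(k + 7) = k^3 + 8*k^2 - 5*k - 84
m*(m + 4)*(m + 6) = m^3 + 10*m^2 + 24*m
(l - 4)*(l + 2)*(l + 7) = l^3 + 5*l^2 - 22*l - 56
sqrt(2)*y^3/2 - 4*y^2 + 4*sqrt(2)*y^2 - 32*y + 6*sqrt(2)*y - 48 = (y + 6)*(y - 4*sqrt(2))*(sqrt(2)*y/2 + sqrt(2))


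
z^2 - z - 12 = (z - 4)*(z + 3)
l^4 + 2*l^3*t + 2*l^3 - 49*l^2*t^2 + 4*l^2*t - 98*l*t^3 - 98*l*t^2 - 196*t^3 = (l + 2)*(l - 7*t)*(l + 2*t)*(l + 7*t)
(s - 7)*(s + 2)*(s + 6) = s^3 + s^2 - 44*s - 84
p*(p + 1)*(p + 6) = p^3 + 7*p^2 + 6*p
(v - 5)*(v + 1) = v^2 - 4*v - 5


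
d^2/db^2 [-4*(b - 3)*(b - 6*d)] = -8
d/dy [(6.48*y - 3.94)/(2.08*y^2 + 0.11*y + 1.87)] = (-13.4784*y^2 + 16.3904*y + 12.551)/(4.3264*y^4 + 0.4576*y^3 + 7.7913*y^2 + 0.4114*y + 3.4969)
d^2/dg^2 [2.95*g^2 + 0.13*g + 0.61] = 5.90000000000000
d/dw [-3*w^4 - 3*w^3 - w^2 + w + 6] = -12*w^3 - 9*w^2 - 2*w + 1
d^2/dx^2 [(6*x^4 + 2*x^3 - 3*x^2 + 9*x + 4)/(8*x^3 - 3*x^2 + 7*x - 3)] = 2*(-426*x^6 + 1446*x^5 + 2724*x^4 - 2686*x^3 + 2355*x^2 - 153*x + 322)/(512*x^9 - 576*x^8 + 1560*x^7 - 1611*x^6 + 1797*x^5 - 1530*x^4 + 937*x^3 - 522*x^2 + 189*x - 27)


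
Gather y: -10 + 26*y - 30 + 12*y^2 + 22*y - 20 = 12*y^2 + 48*y - 60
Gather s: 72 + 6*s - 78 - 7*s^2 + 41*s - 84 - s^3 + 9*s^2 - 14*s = -s^3 + 2*s^2 + 33*s - 90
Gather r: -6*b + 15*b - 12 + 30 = 9*b + 18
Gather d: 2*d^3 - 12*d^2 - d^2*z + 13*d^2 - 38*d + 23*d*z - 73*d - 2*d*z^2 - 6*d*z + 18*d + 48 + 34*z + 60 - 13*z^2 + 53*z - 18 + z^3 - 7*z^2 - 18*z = 2*d^3 + d^2*(1 - z) + d*(-2*z^2 + 17*z - 93) + z^3 - 20*z^2 + 69*z + 90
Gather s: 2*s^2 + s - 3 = 2*s^2 + s - 3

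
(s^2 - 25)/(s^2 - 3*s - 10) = (s + 5)/(s + 2)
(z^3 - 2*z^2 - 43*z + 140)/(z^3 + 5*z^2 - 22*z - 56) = (z - 5)/(z + 2)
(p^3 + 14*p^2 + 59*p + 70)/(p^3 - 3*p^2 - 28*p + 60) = (p^2 + 9*p + 14)/(p^2 - 8*p + 12)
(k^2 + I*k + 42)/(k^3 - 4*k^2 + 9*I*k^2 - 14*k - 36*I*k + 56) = (k - 6*I)/(k^2 + 2*k*(-2 + I) - 8*I)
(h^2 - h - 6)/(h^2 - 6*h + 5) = (h^2 - h - 6)/(h^2 - 6*h + 5)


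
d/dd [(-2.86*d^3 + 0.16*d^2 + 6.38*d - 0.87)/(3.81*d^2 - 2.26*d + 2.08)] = (-10.8966*d^4 + 12.9272*d^3 - 42.5158*d^2 + 7.295*d + 11.3042)/(14.5161*d^4 - 17.2212*d^3 + 20.9572*d^2 - 9.4016*d + 4.3264)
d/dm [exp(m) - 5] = exp(m)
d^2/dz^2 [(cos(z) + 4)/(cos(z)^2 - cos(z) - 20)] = (sin(z)^2 - 5*cos(z) + 1)/(cos(z) - 5)^3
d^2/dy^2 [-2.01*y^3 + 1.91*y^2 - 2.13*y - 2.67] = 3.82 - 12.06*y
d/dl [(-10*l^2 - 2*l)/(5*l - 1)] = 2*(-25*l^2 + 10*l + 1)/(25*l^2 - 10*l + 1)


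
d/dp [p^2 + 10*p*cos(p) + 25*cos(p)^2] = -10*p*sin(p) + 2*p - 25*sin(2*p) + 10*cos(p)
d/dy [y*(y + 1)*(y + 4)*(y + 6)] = 4*y^3 + 33*y^2 + 68*y + 24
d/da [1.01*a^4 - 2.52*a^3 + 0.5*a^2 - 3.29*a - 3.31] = 4.04*a^3 - 7.56*a^2 + 1.0*a - 3.29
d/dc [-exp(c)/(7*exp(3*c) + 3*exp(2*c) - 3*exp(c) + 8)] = (14*exp(3*c) + 3*exp(2*c) - 8)*exp(c)/(49*exp(6*c) + 42*exp(5*c) - 33*exp(4*c) + 94*exp(3*c) + 57*exp(2*c) - 48*exp(c) + 64)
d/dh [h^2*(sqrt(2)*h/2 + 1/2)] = h*(3*sqrt(2)*h + 2)/2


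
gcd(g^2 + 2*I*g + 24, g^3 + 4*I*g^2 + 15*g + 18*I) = g + 6*I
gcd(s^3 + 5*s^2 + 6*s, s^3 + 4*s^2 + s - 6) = s^2 + 5*s + 6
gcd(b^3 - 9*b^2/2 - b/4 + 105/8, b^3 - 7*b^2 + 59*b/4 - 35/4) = b^2 - 6*b + 35/4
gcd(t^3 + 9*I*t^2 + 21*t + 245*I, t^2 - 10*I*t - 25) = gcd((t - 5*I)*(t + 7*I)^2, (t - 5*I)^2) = t - 5*I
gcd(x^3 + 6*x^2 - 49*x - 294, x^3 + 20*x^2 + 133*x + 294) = x^2 + 13*x + 42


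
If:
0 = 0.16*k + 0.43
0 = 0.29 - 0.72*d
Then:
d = 0.40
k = -2.69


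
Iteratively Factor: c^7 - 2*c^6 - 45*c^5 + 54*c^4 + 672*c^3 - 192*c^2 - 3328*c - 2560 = (c - 4)*(c^6 + 2*c^5 - 37*c^4 - 94*c^3 + 296*c^2 + 992*c + 640) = (c - 4)*(c + 1)*(c^5 + c^4 - 38*c^3 - 56*c^2 + 352*c + 640) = (c - 4)*(c + 1)*(c + 4)*(c^4 - 3*c^3 - 26*c^2 + 48*c + 160) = (c - 4)*(c + 1)*(c + 4)^2*(c^3 - 7*c^2 + 2*c + 40) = (c - 4)^2*(c + 1)*(c + 4)^2*(c^2 - 3*c - 10) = (c - 5)*(c - 4)^2*(c + 1)*(c + 4)^2*(c + 2)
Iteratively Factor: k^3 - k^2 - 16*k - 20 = (k + 2)*(k^2 - 3*k - 10) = (k - 5)*(k + 2)*(k + 2)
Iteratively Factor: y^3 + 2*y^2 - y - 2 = (y + 1)*(y^2 + y - 2) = (y - 1)*(y + 1)*(y + 2)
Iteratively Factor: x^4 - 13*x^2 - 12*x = (x - 4)*(x^3 + 4*x^2 + 3*x) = x*(x - 4)*(x^2 + 4*x + 3) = x*(x - 4)*(x + 1)*(x + 3)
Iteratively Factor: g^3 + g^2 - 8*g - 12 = (g + 2)*(g^2 - g - 6) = (g - 3)*(g + 2)*(g + 2)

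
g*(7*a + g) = 7*a*g + g^2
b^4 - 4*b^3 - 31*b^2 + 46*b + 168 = (b - 7)*(b - 3)*(b + 2)*(b + 4)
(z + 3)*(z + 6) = z^2 + 9*z + 18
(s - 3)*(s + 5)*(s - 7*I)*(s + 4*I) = s^4 + 2*s^3 - 3*I*s^3 + 13*s^2 - 6*I*s^2 + 56*s + 45*I*s - 420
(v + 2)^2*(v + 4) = v^3 + 8*v^2 + 20*v + 16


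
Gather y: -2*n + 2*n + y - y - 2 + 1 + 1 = 0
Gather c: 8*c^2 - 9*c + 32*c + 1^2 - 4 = 8*c^2 + 23*c - 3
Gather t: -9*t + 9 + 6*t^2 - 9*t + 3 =6*t^2 - 18*t + 12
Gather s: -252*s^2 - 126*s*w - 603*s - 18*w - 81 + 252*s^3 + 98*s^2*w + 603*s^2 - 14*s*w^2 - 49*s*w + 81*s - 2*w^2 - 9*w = 252*s^3 + s^2*(98*w + 351) + s*(-14*w^2 - 175*w - 522) - 2*w^2 - 27*w - 81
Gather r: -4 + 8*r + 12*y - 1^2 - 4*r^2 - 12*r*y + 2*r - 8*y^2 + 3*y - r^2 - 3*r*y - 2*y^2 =-5*r^2 + r*(10 - 15*y) - 10*y^2 + 15*y - 5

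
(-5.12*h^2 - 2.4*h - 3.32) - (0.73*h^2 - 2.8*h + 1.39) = -5.85*h^2 + 0.4*h - 4.71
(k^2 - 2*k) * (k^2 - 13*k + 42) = k^4 - 15*k^3 + 68*k^2 - 84*k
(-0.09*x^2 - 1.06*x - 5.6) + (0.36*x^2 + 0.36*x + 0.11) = 0.27*x^2 - 0.7*x - 5.49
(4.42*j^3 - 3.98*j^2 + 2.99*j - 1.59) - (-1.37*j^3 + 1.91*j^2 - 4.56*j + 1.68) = 5.79*j^3 - 5.89*j^2 + 7.55*j - 3.27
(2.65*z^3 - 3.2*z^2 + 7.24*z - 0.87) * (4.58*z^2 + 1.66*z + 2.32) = 12.137*z^5 - 10.257*z^4 + 33.9952*z^3 + 0.6098*z^2 + 15.3526*z - 2.0184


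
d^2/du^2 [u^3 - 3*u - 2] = 6*u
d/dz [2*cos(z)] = -2*sin(z)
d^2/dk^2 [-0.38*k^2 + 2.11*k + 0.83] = -0.760000000000000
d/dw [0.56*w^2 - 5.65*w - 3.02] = 1.12*w - 5.65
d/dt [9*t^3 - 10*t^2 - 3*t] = 27*t^2 - 20*t - 3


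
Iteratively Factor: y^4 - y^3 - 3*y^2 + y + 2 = (y + 1)*(y^3 - 2*y^2 - y + 2) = (y - 2)*(y + 1)*(y^2 - 1) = (y - 2)*(y + 1)^2*(y - 1)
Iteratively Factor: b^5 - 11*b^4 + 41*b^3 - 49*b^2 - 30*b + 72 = (b - 3)*(b^4 - 8*b^3 + 17*b^2 + 2*b - 24) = (b - 3)^2*(b^3 - 5*b^2 + 2*b + 8) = (b - 4)*(b - 3)^2*(b^2 - b - 2) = (b - 4)*(b - 3)^2*(b - 2)*(b + 1)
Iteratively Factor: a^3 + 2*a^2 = (a)*(a^2 + 2*a) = a^2*(a + 2)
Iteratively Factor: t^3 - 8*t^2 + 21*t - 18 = (t - 2)*(t^2 - 6*t + 9) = (t - 3)*(t - 2)*(t - 3)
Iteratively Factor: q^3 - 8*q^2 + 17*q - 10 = (q - 1)*(q^2 - 7*q + 10) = (q - 5)*(q - 1)*(q - 2)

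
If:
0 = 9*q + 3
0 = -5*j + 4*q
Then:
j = -4/15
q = -1/3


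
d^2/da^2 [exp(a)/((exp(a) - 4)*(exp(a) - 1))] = (exp(4*a) + 5*exp(3*a) - 24*exp(2*a) + 20*exp(a) + 16)*exp(a)/(exp(6*a) - 15*exp(5*a) + 87*exp(4*a) - 245*exp(3*a) + 348*exp(2*a) - 240*exp(a) + 64)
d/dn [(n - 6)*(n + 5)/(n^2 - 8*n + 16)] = (64 - 7*n)/(n^3 - 12*n^2 + 48*n - 64)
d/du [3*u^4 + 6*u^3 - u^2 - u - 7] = 12*u^3 + 18*u^2 - 2*u - 1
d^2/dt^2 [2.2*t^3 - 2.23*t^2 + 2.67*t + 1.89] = 13.2*t - 4.46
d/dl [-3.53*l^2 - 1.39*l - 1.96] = -7.06*l - 1.39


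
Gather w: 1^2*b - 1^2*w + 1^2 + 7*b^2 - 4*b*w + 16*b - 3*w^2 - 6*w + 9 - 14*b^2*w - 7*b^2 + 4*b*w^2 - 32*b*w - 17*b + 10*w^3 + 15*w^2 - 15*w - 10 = 10*w^3 + w^2*(4*b + 12) + w*(-14*b^2 - 36*b - 22)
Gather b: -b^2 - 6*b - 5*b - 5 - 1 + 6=-b^2 - 11*b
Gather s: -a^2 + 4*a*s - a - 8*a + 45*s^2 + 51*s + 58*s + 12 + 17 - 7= -a^2 - 9*a + 45*s^2 + s*(4*a + 109) + 22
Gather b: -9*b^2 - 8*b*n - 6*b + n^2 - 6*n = -9*b^2 + b*(-8*n - 6) + n^2 - 6*n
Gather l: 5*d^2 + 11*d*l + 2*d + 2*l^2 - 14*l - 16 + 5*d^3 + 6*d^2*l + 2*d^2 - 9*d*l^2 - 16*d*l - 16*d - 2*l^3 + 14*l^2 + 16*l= 5*d^3 + 7*d^2 - 14*d - 2*l^3 + l^2*(16 - 9*d) + l*(6*d^2 - 5*d + 2) - 16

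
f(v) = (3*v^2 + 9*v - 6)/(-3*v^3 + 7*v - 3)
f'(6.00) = 0.06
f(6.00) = -0.26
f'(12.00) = 0.01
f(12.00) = -0.10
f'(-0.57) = 0.13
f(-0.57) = 1.58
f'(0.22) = 4.51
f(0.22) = 2.60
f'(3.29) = 0.34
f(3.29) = -0.65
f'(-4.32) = -0.04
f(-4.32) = 0.05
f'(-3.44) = -0.14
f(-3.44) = -0.02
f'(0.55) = 40.01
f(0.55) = -0.41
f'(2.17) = 1.68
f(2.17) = -1.50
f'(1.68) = 7.35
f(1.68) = -3.22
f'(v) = (6*v + 9)/(-3*v^3 + 7*v - 3) + (9*v^2 - 7)*(3*v^2 + 9*v - 6)/(-3*v^3 + 7*v - 3)^2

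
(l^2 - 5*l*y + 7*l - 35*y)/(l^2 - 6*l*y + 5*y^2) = (-l - 7)/(-l + y)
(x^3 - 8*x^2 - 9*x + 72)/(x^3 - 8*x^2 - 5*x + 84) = (x^2 - 11*x + 24)/(x^2 - 11*x + 28)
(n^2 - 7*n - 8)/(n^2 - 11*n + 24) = (n + 1)/(n - 3)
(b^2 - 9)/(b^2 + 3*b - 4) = (b^2 - 9)/(b^2 + 3*b - 4)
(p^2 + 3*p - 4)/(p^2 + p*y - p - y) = (p + 4)/(p + y)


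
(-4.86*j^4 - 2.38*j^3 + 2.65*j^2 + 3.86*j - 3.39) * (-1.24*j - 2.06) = 6.0264*j^5 + 12.9628*j^4 + 1.6168*j^3 - 10.2454*j^2 - 3.748*j + 6.9834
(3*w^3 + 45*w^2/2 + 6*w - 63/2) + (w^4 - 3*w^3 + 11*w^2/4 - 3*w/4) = w^4 + 101*w^2/4 + 21*w/4 - 63/2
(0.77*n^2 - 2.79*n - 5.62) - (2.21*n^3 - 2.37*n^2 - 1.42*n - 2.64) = -2.21*n^3 + 3.14*n^2 - 1.37*n - 2.98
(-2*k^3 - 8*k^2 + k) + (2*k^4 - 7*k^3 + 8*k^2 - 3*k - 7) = 2*k^4 - 9*k^3 - 2*k - 7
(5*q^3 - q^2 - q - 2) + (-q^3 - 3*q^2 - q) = 4*q^3 - 4*q^2 - 2*q - 2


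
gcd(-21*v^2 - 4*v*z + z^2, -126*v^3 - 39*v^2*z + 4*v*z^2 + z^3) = 3*v + z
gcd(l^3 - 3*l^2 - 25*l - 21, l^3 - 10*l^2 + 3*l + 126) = l^2 - 4*l - 21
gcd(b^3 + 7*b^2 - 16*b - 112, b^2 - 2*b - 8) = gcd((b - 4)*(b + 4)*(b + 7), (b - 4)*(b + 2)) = b - 4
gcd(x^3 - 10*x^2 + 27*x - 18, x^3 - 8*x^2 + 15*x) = x - 3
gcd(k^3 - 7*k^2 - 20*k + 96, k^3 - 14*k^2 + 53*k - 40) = k - 8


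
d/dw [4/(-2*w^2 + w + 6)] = 4*(4*w - 1)/(-2*w^2 + w + 6)^2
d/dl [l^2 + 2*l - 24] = 2*l + 2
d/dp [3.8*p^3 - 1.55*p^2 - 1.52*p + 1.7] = 11.4*p^2 - 3.1*p - 1.52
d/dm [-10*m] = -10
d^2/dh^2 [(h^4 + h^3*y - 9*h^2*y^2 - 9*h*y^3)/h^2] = 2 - 18*y^3/h^3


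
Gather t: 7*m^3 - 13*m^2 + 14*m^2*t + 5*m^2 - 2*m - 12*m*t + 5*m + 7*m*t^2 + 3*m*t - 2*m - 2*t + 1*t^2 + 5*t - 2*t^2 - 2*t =7*m^3 - 8*m^2 + m + t^2*(7*m - 1) + t*(14*m^2 - 9*m + 1)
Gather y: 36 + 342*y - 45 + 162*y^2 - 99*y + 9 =162*y^2 + 243*y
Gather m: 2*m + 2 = 2*m + 2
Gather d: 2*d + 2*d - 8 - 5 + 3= 4*d - 10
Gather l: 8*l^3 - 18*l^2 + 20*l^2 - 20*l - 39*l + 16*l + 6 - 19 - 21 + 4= 8*l^3 + 2*l^2 - 43*l - 30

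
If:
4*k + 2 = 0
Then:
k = -1/2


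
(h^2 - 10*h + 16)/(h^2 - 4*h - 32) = (h - 2)/(h + 4)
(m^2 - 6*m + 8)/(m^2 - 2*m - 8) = (m - 2)/(m + 2)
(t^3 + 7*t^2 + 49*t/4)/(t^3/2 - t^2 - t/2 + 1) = t*(4*t^2 + 28*t + 49)/(2*(t^3 - 2*t^2 - t + 2))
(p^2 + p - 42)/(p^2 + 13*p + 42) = (p - 6)/(p + 6)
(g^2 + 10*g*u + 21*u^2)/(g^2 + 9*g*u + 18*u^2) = (g + 7*u)/(g + 6*u)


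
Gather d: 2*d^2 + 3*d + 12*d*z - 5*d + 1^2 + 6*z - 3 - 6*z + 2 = 2*d^2 + d*(12*z - 2)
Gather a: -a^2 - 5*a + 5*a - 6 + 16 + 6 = 16 - a^2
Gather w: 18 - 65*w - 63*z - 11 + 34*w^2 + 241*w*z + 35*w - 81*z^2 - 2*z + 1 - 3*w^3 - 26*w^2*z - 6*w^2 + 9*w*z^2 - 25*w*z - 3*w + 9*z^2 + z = -3*w^3 + w^2*(28 - 26*z) + w*(9*z^2 + 216*z - 33) - 72*z^2 - 64*z + 8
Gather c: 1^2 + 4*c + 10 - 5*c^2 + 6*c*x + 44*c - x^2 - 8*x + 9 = -5*c^2 + c*(6*x + 48) - x^2 - 8*x + 20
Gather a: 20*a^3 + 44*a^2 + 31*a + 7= 20*a^3 + 44*a^2 + 31*a + 7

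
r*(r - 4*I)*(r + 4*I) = r^3 + 16*r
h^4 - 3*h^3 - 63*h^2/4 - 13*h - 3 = (h - 6)*(h + 1/2)^2*(h + 2)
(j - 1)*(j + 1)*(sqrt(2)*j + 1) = sqrt(2)*j^3 + j^2 - sqrt(2)*j - 1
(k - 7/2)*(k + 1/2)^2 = k^3 - 5*k^2/2 - 13*k/4 - 7/8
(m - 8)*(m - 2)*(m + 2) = m^3 - 8*m^2 - 4*m + 32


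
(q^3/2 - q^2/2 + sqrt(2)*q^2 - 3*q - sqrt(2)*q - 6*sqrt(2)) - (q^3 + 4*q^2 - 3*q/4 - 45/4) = -q^3/2 - 9*q^2/2 + sqrt(2)*q^2 - 9*q/4 - sqrt(2)*q - 6*sqrt(2) + 45/4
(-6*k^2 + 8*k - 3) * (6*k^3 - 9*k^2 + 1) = -36*k^5 + 102*k^4 - 90*k^3 + 21*k^2 + 8*k - 3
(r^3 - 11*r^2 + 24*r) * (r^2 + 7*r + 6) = r^5 - 4*r^4 - 47*r^3 + 102*r^2 + 144*r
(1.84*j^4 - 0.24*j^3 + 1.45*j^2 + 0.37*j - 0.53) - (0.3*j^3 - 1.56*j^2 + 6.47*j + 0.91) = 1.84*j^4 - 0.54*j^3 + 3.01*j^2 - 6.1*j - 1.44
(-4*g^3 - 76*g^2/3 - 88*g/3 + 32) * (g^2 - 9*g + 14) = -4*g^5 + 32*g^4/3 + 428*g^3/3 - 176*g^2/3 - 2096*g/3 + 448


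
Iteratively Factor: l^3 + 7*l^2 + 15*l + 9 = (l + 1)*(l^2 + 6*l + 9) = (l + 1)*(l + 3)*(l + 3)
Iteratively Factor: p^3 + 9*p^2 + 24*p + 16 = (p + 4)*(p^2 + 5*p + 4) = (p + 1)*(p + 4)*(p + 4)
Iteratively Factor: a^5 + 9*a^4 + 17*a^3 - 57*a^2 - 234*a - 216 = (a + 3)*(a^4 + 6*a^3 - a^2 - 54*a - 72) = (a - 3)*(a + 3)*(a^3 + 9*a^2 + 26*a + 24) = (a - 3)*(a + 3)*(a + 4)*(a^2 + 5*a + 6) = (a - 3)*(a + 2)*(a + 3)*(a + 4)*(a + 3)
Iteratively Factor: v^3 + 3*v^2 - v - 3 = (v - 1)*(v^2 + 4*v + 3) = (v - 1)*(v + 3)*(v + 1)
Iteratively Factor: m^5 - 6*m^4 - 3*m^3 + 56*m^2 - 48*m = (m - 1)*(m^4 - 5*m^3 - 8*m^2 + 48*m) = (m - 1)*(m + 3)*(m^3 - 8*m^2 + 16*m) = (m - 4)*(m - 1)*(m + 3)*(m^2 - 4*m) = m*(m - 4)*(m - 1)*(m + 3)*(m - 4)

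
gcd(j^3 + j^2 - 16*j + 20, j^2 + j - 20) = j + 5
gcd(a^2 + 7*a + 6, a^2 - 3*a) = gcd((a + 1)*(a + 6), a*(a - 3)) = 1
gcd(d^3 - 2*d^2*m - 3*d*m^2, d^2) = d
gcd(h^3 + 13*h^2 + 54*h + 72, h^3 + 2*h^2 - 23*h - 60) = h^2 + 7*h + 12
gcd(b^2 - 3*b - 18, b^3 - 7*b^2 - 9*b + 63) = b + 3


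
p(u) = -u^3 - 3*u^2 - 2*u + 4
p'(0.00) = -2.00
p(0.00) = 4.00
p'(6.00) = -146.00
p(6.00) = -332.00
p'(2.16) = -28.96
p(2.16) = -24.39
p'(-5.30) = -54.47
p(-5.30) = 79.21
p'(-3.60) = -19.28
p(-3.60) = 18.98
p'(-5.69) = -64.99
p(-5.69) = 102.47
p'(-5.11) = -49.68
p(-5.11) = 69.32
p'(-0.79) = 0.87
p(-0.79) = 4.20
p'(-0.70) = 0.73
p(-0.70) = 4.27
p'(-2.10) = -2.63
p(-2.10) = 4.23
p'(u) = -3*u^2 - 6*u - 2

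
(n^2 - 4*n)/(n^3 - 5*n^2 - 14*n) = (4 - n)/(-n^2 + 5*n + 14)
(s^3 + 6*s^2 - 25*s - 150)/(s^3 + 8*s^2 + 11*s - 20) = (s^2 + s - 30)/(s^2 + 3*s - 4)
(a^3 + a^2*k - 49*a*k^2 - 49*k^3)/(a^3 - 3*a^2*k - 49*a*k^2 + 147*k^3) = (a + k)/(a - 3*k)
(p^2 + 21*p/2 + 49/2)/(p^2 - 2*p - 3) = (2*p^2 + 21*p + 49)/(2*(p^2 - 2*p - 3))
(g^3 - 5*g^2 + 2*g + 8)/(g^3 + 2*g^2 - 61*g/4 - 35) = 4*(g^2 - g - 2)/(4*g^2 + 24*g + 35)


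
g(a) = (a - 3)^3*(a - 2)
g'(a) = (a - 3)^3 + 3*(a - 3)^2*(a - 2)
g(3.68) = 0.53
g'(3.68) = 2.64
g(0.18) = 40.81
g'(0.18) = -65.85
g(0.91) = 9.95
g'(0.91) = -23.41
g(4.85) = 18.05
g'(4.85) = 35.59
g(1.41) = 2.37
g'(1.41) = -8.49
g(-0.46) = 101.90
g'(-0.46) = -129.77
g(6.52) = 197.14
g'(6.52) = 211.63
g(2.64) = -0.03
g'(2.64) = 0.20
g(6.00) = 108.00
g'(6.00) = 135.00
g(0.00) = 54.00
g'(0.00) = -81.00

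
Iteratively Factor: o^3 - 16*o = (o)*(o^2 - 16) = o*(o + 4)*(o - 4)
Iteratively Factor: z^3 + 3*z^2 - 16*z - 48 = (z + 3)*(z^2 - 16) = (z - 4)*(z + 3)*(z + 4)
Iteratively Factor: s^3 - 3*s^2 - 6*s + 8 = (s - 4)*(s^2 + s - 2) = (s - 4)*(s - 1)*(s + 2)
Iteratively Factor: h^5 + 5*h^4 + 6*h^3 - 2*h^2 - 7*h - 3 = (h - 1)*(h^4 + 6*h^3 + 12*h^2 + 10*h + 3) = (h - 1)*(h + 3)*(h^3 + 3*h^2 + 3*h + 1) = (h - 1)*(h + 1)*(h + 3)*(h^2 + 2*h + 1) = (h - 1)*(h + 1)^2*(h + 3)*(h + 1)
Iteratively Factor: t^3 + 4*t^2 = (t)*(t^2 + 4*t) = t*(t + 4)*(t)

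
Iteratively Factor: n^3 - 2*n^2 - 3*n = (n + 1)*(n^2 - 3*n) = n*(n + 1)*(n - 3)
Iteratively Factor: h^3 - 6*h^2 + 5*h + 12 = (h - 4)*(h^2 - 2*h - 3) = (h - 4)*(h + 1)*(h - 3)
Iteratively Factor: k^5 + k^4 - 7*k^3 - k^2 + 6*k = (k)*(k^4 + k^3 - 7*k^2 - k + 6) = k*(k - 2)*(k^3 + 3*k^2 - k - 3) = k*(k - 2)*(k - 1)*(k^2 + 4*k + 3) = k*(k - 2)*(k - 1)*(k + 1)*(k + 3)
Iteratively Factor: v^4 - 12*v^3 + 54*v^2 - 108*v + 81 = (v - 3)*(v^3 - 9*v^2 + 27*v - 27) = (v - 3)^2*(v^2 - 6*v + 9) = (v - 3)^3*(v - 3)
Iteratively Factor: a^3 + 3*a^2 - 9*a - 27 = (a + 3)*(a^2 - 9) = (a + 3)^2*(a - 3)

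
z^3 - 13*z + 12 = (z - 3)*(z - 1)*(z + 4)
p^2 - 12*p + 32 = (p - 8)*(p - 4)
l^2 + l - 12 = (l - 3)*(l + 4)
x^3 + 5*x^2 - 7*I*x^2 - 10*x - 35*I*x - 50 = (x + 5)*(x - 5*I)*(x - 2*I)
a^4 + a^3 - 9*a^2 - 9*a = a*(a - 3)*(a + 1)*(a + 3)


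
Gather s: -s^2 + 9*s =-s^2 + 9*s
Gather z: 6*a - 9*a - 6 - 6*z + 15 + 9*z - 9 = -3*a + 3*z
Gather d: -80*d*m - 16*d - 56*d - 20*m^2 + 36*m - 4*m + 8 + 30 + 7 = d*(-80*m - 72) - 20*m^2 + 32*m + 45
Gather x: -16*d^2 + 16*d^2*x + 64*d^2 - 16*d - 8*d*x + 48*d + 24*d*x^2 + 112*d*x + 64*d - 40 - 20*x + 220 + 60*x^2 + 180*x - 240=48*d^2 + 96*d + x^2*(24*d + 60) + x*(16*d^2 + 104*d + 160) - 60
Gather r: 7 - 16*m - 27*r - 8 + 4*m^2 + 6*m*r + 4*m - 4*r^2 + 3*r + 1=4*m^2 - 12*m - 4*r^2 + r*(6*m - 24)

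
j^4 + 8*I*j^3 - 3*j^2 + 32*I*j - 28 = (j - 2*I)*(j + I)*(j + 2*I)*(j + 7*I)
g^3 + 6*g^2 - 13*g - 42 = (g - 3)*(g + 2)*(g + 7)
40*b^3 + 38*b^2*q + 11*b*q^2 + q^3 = (2*b + q)*(4*b + q)*(5*b + q)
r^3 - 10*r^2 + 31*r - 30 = (r - 5)*(r - 3)*(r - 2)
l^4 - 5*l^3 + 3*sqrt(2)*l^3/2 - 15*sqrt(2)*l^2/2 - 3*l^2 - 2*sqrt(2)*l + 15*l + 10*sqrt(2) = (l - 5)*(l - sqrt(2))*(l + sqrt(2)/2)*(l + 2*sqrt(2))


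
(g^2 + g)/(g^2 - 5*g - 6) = g/(g - 6)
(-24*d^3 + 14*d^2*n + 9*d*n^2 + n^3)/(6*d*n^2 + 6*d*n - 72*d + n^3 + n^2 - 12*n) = (-4*d^2 + 3*d*n + n^2)/(n^2 + n - 12)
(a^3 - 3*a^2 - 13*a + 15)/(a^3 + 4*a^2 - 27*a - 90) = (a - 1)/(a + 6)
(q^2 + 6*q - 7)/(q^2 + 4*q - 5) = (q + 7)/(q + 5)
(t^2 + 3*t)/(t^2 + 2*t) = (t + 3)/(t + 2)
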